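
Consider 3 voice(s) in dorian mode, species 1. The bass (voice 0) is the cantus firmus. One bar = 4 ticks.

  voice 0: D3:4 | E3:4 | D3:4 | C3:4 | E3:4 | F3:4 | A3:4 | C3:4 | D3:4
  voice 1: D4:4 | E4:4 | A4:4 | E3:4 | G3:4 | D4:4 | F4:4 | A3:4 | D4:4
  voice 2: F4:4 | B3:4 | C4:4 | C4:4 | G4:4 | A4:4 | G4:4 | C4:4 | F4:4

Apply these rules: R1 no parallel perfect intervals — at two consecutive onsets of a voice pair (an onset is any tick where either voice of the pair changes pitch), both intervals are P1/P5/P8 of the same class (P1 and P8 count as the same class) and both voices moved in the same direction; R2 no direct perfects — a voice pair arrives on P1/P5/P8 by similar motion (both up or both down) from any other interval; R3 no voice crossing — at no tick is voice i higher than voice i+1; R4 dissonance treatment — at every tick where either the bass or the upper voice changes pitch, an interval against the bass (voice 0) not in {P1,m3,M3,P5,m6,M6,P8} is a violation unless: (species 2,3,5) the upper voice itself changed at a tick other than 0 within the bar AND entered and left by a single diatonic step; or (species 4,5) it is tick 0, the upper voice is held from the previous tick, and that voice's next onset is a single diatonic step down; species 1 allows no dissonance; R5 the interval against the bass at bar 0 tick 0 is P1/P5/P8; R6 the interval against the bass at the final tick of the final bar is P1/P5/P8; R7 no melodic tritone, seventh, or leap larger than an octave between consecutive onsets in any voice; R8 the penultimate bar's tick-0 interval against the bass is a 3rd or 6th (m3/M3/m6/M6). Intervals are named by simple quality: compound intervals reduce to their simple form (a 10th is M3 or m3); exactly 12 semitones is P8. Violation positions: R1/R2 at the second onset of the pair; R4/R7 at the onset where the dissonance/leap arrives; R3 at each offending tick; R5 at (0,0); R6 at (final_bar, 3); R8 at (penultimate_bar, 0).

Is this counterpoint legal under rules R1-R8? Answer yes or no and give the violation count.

bar 0: v0=D3 v1=D4 v2=F4 (m3)
bar 1: v0=E3 v1=E4 v2=B3 (P5)
bar 2: v0=D3 v1=A4 v2=C4 (m7)
bar 3: v0=C3 v1=E3 v2=C4 (P8)
bar 4: v0=E3 v1=G3 v2=G4 (m3)
bar 5: v0=F3 v1=D4 v2=A4 (M3)
bar 6: v0=A3 v1=F4 v2=G4 (m7)
bar 7: v0=C3 v1=A3 v2=C4 (P8)
bar 8: v0=D3 v1=D4 v2=F4 (m3)
  R5 @ bar0.0: opens on m3
  R1 @ bar1.0: D3/D4 P8 -> E3/E4 P8 similar
  R3 @ bar1.0: E4 above B3
  R7 @ bar1.0: F4->B3 leap 6st
  R3 @ bar1.1: E4 above B3
  R3 @ bar1.2: E4 above B3
  R3 @ bar1.3: E4 above B3
  R3 @ bar2.0: A4 above C4
  R4 @ bar2.0: D3/C4 m7 untreated
  R3 @ bar2.1: A4 above C4
  R3 @ bar2.2: A4 above C4
  R3 @ bar2.3: A4 above C4
  R7 @ bar3.0: A4->E3 leap 17st
  R2 @ bar4.0: E3/C4 m6 -> G3/G4 P8 similar
  R2 @ bar5.0: G3/G4 P8 -> D4/A4 P5 similar
  R4 @ bar6.0: A3/G4 m7 untreated
  R2 @ bar7.0: A3/G4 m7 -> C3/C4 P8 similar
  R8 @ bar7.0: penult P8 not 3rd/6th
  R2 @ bar8.0: C3/A3 M6 -> D3/D4 P8 similar
  R6 @ bar8.3: closes on m3

No (20 violations)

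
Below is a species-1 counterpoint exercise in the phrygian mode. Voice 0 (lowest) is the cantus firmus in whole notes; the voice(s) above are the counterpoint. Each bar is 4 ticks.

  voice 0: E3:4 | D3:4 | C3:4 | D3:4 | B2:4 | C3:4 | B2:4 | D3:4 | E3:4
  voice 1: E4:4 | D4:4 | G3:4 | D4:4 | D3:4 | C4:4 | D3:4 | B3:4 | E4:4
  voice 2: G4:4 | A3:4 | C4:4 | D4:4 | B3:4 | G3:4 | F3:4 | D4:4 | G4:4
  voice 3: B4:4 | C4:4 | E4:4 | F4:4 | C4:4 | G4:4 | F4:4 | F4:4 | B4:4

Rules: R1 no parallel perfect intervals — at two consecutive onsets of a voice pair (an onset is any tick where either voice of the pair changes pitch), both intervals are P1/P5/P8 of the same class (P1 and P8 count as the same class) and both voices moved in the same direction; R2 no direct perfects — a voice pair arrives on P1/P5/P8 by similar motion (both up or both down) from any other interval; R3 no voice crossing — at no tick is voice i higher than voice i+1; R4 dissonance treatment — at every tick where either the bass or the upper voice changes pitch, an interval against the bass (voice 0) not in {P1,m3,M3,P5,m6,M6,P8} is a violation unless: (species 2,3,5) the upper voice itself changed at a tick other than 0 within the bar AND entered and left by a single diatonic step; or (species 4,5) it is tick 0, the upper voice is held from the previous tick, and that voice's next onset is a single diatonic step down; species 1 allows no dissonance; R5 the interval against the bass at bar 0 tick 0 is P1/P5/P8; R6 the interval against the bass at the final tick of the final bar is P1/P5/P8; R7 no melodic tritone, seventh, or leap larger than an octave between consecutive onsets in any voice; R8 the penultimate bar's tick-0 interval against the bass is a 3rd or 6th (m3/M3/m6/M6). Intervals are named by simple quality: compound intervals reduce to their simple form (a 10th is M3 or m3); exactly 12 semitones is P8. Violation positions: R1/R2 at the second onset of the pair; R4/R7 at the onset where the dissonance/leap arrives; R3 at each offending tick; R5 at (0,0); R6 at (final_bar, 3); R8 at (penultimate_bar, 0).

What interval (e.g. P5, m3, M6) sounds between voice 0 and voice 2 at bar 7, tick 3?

P8

voice 0=D3 voice 2=D4 -> P8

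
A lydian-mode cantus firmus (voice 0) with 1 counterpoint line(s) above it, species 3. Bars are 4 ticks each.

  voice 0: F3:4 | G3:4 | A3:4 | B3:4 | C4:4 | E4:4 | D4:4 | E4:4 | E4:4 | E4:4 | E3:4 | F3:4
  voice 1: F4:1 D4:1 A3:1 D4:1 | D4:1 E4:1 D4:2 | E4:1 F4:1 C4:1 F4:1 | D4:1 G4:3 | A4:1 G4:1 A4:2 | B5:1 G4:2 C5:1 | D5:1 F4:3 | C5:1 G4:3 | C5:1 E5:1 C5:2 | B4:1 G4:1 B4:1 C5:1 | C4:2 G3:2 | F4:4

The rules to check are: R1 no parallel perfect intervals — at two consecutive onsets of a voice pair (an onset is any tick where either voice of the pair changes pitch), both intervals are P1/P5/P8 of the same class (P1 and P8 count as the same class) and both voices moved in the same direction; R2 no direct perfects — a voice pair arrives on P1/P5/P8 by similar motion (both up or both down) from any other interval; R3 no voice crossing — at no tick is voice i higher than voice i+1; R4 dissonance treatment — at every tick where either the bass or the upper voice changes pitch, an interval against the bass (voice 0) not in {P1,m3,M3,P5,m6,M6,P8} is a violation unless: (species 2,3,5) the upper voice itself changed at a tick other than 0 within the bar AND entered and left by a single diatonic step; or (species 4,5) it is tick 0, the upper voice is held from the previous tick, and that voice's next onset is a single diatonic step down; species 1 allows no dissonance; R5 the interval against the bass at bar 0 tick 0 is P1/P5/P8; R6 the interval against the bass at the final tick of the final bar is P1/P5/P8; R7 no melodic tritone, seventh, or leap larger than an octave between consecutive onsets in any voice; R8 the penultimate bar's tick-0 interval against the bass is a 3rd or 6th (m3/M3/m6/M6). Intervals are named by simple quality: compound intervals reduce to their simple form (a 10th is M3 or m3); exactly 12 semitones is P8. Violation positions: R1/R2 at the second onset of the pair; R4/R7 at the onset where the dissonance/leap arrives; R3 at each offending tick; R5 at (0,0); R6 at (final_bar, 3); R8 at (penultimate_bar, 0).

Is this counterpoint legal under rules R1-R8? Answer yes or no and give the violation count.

No (6 violations)

bar 0: v0=F3 v1=F4 (P8)
bar 1: v0=G3 v1=D4 (P5)
bar 2: v0=A3 v1=E4 (P5)
bar 3: v0=B3 v1=D4 (m3)
bar 4: v0=C4 v1=A4 (M6)
bar 5: v0=E4 v1=B5 (P5)
bar 6: v0=D4 v1=D5 (P8)
bar 7: v0=E4 v1=C5 (m6)
bar 8: v0=E4 v1=C5 (m6)
bar 9: v0=E4 v1=B4 (P5)
bar 10: v0=E3 v1=C4 (m6)
bar 11: v0=F3 v1=F4 (P8)
  R1 @ bar2.0: G3/D4 P5 -> A3/E4 P5 similar
  R2 @ bar5.0: C4/A4 M6 -> E4/B5 P5 similar
  R7 @ bar5.0: A4->B5 leap 14st
  R7 @ bar5.1: B5->G4 leap 16st
  R2 @ bar11.0: E3/G3 m3 -> F3/F4 P8 similar
  R7 @ bar11.0: G3->F4 leap 10st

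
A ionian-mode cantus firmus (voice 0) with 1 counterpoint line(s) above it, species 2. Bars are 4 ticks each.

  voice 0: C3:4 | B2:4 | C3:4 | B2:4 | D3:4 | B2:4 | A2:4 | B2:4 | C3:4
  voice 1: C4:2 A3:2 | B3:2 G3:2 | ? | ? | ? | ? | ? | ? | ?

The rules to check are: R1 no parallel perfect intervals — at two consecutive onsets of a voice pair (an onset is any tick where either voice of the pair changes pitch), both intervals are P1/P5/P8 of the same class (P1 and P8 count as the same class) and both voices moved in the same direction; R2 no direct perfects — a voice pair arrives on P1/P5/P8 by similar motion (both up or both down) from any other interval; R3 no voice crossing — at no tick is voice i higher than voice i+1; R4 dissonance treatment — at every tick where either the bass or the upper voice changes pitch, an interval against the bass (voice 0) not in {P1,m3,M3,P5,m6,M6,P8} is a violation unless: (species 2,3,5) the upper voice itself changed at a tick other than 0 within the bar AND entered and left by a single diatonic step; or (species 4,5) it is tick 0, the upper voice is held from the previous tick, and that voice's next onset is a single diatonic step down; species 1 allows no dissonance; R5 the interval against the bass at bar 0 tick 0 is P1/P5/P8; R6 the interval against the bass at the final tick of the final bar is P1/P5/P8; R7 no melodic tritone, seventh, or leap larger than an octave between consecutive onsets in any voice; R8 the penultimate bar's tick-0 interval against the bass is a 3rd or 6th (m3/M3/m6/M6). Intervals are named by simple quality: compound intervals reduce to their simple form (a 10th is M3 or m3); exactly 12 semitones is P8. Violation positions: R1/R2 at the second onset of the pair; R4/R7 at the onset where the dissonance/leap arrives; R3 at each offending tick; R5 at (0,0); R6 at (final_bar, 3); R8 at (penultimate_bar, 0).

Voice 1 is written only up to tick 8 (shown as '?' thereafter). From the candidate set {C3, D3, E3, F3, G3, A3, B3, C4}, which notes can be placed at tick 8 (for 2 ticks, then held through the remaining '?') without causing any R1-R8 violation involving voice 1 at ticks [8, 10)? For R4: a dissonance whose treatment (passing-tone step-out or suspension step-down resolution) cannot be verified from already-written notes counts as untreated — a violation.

C3: legal
D3: violates R4
E3: legal
F3: violates R4
G3: legal
A3: legal
B3: violates R4
C4: violates R2

{A3, C3, E3, G3}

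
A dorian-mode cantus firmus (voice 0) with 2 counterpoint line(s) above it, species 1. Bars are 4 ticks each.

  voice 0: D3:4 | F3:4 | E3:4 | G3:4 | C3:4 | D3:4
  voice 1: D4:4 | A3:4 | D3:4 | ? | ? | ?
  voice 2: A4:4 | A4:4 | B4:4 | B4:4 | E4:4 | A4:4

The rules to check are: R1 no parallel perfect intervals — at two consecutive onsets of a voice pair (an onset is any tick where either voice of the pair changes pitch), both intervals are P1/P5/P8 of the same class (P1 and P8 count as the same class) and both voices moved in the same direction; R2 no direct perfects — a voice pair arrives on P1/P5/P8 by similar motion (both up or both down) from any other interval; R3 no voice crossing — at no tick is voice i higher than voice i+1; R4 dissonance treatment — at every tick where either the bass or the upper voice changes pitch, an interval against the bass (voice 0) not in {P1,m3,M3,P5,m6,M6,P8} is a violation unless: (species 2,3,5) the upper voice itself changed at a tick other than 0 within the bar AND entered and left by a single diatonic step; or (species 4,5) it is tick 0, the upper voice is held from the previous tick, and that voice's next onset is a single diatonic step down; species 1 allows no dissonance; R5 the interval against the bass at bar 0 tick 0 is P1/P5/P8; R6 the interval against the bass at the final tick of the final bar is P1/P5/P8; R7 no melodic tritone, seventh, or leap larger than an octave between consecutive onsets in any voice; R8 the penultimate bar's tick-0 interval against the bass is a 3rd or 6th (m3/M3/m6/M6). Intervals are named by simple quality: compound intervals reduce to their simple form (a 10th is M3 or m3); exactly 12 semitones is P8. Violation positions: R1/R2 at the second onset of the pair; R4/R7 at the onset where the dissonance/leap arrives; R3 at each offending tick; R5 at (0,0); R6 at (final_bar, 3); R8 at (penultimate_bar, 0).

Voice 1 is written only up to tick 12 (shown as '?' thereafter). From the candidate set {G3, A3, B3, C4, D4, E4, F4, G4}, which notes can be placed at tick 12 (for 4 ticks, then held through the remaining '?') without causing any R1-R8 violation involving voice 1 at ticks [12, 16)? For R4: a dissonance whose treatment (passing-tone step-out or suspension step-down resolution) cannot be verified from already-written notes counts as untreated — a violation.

{B3}

G3: violates R2
A3: violates R4
B3: legal
C4: violates R4,R7
D4: violates R2
E4: violates R7
F4: violates R4,R7
G4: violates R2,R7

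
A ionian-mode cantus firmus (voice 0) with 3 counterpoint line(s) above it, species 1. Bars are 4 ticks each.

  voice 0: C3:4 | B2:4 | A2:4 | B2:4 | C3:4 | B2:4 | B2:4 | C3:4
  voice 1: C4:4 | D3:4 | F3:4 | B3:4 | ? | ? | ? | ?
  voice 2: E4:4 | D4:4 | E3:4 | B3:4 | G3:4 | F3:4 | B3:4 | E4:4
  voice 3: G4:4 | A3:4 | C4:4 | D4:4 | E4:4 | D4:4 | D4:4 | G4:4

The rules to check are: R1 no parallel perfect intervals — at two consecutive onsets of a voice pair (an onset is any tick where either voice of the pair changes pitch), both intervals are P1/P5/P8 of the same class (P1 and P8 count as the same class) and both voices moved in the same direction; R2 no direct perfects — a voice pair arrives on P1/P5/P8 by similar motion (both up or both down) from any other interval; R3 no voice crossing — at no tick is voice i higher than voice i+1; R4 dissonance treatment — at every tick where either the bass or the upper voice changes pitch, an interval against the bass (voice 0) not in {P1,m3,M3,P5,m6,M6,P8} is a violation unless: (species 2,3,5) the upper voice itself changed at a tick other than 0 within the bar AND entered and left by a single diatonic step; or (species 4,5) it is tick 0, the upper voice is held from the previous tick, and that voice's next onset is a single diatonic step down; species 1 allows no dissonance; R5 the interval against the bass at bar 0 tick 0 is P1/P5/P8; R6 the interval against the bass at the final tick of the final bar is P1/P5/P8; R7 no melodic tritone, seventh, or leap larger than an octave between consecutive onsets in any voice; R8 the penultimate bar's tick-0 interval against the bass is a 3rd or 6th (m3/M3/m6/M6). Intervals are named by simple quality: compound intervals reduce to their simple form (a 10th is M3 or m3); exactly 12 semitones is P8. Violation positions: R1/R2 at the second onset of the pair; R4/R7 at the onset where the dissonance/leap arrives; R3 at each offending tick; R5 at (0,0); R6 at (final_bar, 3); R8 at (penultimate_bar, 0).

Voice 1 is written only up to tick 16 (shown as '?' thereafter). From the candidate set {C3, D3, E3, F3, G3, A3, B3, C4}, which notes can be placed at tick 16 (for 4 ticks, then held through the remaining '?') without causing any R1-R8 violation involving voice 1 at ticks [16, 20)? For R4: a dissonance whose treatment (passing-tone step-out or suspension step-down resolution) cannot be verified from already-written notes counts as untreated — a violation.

C3: violates R2,R7
D3: violates R4
E3: legal
F3: violates R4,R7
G3: violates R1
A3: violates R3
B3: violates R3,R4
C4: violates R1,R3

{E3}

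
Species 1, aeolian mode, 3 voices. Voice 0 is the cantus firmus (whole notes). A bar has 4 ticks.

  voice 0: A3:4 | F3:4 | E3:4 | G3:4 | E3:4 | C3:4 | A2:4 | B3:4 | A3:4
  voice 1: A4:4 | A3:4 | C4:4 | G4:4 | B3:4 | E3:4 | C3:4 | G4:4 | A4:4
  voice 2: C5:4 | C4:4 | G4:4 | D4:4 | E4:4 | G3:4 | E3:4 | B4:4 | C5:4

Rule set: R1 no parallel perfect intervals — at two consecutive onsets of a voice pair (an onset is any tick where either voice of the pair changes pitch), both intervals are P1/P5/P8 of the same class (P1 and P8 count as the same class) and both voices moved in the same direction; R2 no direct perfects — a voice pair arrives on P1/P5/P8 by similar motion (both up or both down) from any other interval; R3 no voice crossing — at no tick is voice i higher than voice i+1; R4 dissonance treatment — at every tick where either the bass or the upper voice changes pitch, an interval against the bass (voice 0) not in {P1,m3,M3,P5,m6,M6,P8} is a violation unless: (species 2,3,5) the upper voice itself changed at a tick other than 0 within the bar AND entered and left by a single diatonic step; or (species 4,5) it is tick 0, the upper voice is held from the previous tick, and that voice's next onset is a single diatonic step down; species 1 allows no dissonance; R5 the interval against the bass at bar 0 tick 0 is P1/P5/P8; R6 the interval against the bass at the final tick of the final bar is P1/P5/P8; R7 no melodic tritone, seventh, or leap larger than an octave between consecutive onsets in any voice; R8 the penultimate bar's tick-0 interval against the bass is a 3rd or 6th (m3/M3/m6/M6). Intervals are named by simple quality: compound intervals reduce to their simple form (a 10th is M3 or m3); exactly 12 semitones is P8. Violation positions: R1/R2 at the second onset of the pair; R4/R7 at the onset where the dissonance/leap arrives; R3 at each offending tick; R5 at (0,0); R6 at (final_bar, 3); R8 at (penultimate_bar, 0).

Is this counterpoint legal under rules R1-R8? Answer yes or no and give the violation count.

No (17 violations)

bar 0: v0=A3 v1=A4 v2=C5 (m3)
bar 1: v0=F3 v1=A3 v2=C4 (P5)
bar 2: v0=E3 v1=C4 v2=G4 (m3)
bar 3: v0=G3 v1=G4 v2=D4 (P5)
bar 4: v0=E3 v1=B3 v2=E4 (P8)
bar 5: v0=C3 v1=E3 v2=G3 (P5)
bar 6: v0=A2 v1=C3 v2=E3 (P5)
bar 7: v0=B3 v1=G4 v2=B4 (P8)
bar 8: v0=A3 v1=A4 v2=C5 (m3)
  R5 @ bar0.0: opens on m3
  R2 @ bar1.0: A3/C5 m3 -> F3/C4 P5 similar
  R2 @ bar2.0: A3/C4 m3 -> C4/G4 P5 similar
  R2 @ bar3.0: E3/C4 m6 -> G3/G4 P8 similar
  R3 @ bar3.0: G4 above D4
  R3 @ bar3.1: G4 above D4
  R3 @ bar3.2: G4 above D4
  R3 @ bar3.3: G4 above D4
  R2 @ bar4.0: G3/G4 P8 -> E3/B3 P5 similar
  R2 @ bar5.0: E3/E4 P8 -> C3/G3 P5 similar
  R1 @ bar6.0: C3/G3 P5 -> A2/E3 P5 similar
  R2 @ bar7.0: A2/E3 P5 -> B3/B4 P8 similar
  R7 @ bar7.0: A2->B3 leap 14st
  R7 @ bar7.0: C3->G4 leap 19st
  R7 @ bar7.0: E3->B4 leap 19st
  R8 @ bar7.0: penult P8 not 3rd/6th
  R6 @ bar8.3: closes on m3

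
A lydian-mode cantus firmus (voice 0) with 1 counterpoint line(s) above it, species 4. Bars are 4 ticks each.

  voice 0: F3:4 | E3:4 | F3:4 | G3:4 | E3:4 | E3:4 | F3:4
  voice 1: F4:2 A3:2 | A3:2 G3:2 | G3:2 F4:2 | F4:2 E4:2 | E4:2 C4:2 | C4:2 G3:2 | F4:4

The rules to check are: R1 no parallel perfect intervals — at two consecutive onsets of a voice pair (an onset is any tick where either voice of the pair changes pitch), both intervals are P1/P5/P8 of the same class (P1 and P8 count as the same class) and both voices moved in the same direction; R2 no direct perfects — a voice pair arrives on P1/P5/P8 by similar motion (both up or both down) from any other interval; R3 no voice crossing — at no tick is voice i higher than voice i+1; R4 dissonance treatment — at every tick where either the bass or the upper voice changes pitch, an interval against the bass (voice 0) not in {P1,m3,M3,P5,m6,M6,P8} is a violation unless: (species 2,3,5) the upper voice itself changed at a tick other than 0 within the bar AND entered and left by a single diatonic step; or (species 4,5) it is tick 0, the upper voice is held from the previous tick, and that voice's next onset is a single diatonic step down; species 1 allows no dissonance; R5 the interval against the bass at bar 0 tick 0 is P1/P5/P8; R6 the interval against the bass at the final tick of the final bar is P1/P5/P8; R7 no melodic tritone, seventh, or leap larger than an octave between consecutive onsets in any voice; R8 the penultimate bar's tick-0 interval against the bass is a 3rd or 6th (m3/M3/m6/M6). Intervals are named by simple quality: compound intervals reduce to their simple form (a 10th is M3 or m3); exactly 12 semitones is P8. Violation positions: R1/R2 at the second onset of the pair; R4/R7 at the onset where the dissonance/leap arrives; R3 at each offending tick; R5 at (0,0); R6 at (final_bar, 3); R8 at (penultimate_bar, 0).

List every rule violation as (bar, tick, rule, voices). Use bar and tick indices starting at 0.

bar 0: v0=F3 v1=F4 downbeat P8
bar 1: v0=E3 v1=A3 downbeat P4
bar 2: v0=F3 v1=G3 downbeat M2
bar 3: v0=G3 v1=F4 downbeat m7
bar 4: v0=E3 v1=E4 downbeat P8
bar 5: v0=E3 v1=C4 downbeat m6
bar 6: v0=F3 v1=F4 downbeat P8
  -> R4 @ bar 2 tick 0 v(0, 1): F3/G3 M2 untreated
  -> R7 @ bar 2 tick 2 v(1,): G3->F4 leap 10st
  -> R2 @ bar 6 tick 0 v(0, 1): E3/G3 m3 -> F3/F4 P8 similar
  -> R7 @ bar 6 tick 0 v(1,): G3->F4 leap 10st

(2, 0, R4, (0, 1))
(2, 2, R7, (1,))
(6, 0, R2, (0, 1))
(6, 0, R7, (1,))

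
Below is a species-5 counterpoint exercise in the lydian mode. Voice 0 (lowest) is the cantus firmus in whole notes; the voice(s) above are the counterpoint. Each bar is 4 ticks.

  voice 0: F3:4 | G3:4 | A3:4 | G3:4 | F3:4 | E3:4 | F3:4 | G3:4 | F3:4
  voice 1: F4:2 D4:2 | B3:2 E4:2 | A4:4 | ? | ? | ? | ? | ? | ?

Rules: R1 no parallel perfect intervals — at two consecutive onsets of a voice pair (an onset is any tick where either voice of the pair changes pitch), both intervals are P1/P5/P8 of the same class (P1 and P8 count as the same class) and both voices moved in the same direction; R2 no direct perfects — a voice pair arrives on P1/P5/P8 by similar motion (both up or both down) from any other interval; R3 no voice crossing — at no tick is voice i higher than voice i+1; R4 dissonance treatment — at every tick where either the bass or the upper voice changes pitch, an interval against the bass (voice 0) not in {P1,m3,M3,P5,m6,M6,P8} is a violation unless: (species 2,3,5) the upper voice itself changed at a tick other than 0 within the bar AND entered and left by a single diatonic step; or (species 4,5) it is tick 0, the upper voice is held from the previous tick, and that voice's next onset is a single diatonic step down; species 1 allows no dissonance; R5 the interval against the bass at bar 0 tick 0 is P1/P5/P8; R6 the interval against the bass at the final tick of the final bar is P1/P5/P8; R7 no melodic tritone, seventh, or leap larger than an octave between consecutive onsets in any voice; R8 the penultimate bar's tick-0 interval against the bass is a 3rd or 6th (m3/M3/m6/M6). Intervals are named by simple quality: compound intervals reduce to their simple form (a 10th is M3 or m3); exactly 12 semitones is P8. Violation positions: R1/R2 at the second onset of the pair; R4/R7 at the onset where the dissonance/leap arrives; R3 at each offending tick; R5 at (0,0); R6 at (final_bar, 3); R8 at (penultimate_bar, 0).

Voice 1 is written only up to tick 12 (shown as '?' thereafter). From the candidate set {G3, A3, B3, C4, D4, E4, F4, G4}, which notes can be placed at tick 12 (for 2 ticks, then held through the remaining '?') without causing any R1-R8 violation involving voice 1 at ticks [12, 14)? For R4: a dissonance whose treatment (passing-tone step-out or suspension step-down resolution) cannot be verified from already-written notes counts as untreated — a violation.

{E4}

G3: violates R1,R7
A3: violates R4
B3: violates R7
C4: violates R4
D4: violates R2
E4: legal
F4: violates R4
G4: violates R1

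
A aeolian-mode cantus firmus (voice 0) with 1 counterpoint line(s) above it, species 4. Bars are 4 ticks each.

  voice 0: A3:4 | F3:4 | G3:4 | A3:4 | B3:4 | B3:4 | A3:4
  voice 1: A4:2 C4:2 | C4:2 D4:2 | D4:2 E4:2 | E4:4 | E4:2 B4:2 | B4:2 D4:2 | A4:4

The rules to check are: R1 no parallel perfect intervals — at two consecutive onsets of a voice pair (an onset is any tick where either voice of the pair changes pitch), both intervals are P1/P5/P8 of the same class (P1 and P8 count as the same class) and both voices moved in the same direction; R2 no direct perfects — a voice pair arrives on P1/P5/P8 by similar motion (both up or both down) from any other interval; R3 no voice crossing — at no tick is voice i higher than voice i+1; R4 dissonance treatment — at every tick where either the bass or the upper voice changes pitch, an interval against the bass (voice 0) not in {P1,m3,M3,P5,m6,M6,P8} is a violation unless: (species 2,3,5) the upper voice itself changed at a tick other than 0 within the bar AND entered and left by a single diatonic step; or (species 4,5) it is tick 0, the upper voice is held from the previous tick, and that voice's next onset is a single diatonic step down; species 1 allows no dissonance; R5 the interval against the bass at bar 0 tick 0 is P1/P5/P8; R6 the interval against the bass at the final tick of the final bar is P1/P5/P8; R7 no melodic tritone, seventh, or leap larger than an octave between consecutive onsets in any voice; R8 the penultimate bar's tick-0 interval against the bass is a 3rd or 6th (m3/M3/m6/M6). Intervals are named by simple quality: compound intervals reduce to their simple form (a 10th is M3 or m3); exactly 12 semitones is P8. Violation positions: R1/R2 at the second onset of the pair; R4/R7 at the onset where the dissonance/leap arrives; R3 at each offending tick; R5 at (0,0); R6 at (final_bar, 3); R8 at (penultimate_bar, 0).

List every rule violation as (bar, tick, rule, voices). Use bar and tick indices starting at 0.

(4, 0, R4, (0, 1))
(5, 0, R8, (0, 1))

bar 0: v0=A3 v1=A4 downbeat P8
bar 1: v0=F3 v1=C4 downbeat P5
bar 2: v0=G3 v1=D4 downbeat P5
bar 3: v0=A3 v1=E4 downbeat P5
bar 4: v0=B3 v1=E4 downbeat P4
bar 5: v0=B3 v1=B4 downbeat P8
bar 6: v0=A3 v1=A4 downbeat P8
  -> R4 @ bar 4 tick 0 v(0, 1): B3/E4 P4 untreated
  -> R8 @ bar 5 tick 0 v(0, 1): penult P8 not 3rd/6th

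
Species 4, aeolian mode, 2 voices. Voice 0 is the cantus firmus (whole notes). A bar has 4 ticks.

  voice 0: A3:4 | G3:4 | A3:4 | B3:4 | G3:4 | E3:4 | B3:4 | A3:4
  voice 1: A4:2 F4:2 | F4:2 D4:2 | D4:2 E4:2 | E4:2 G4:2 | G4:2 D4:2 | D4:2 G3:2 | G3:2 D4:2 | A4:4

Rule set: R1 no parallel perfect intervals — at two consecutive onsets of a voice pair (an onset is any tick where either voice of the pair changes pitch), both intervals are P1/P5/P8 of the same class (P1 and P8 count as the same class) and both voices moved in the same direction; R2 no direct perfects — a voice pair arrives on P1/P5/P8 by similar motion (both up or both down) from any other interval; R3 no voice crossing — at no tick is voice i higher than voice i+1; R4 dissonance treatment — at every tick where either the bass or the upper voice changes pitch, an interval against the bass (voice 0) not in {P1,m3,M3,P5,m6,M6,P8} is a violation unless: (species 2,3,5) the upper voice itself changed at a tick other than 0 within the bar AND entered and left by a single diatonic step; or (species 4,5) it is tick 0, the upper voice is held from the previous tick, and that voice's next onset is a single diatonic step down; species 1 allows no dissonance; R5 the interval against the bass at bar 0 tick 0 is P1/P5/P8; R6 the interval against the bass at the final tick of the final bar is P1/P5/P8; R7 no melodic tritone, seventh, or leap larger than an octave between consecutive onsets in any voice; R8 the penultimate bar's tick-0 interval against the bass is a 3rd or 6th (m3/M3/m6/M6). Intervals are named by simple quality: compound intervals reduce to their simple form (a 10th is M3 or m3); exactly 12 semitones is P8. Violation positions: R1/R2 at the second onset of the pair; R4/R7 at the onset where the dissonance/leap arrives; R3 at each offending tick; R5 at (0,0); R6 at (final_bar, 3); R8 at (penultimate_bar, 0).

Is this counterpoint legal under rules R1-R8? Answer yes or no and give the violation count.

No (6 violations)

bar 0: v0=A3 v1=A4 (P8)
bar 1: v0=G3 v1=F4 (m7)
bar 2: v0=A3 v1=D4 (P4)
bar 3: v0=B3 v1=E4 (P4)
bar 4: v0=G3 v1=G4 (P8)
bar 5: v0=E3 v1=D4 (m7)
bar 6: v0=B3 v1=G3 (M3)
bar 7: v0=A3 v1=A4 (P8)
  R4 @ bar1.0: G3/F4 m7 untreated
  R4 @ bar2.0: A3/D4 P4 untreated
  R4 @ bar3.0: B3/E4 P4 untreated
  R4 @ bar5.0: E3/D4 m7 untreated
  R3 @ bar6.0: B3 above G3
  R3 @ bar6.1: B3 above G3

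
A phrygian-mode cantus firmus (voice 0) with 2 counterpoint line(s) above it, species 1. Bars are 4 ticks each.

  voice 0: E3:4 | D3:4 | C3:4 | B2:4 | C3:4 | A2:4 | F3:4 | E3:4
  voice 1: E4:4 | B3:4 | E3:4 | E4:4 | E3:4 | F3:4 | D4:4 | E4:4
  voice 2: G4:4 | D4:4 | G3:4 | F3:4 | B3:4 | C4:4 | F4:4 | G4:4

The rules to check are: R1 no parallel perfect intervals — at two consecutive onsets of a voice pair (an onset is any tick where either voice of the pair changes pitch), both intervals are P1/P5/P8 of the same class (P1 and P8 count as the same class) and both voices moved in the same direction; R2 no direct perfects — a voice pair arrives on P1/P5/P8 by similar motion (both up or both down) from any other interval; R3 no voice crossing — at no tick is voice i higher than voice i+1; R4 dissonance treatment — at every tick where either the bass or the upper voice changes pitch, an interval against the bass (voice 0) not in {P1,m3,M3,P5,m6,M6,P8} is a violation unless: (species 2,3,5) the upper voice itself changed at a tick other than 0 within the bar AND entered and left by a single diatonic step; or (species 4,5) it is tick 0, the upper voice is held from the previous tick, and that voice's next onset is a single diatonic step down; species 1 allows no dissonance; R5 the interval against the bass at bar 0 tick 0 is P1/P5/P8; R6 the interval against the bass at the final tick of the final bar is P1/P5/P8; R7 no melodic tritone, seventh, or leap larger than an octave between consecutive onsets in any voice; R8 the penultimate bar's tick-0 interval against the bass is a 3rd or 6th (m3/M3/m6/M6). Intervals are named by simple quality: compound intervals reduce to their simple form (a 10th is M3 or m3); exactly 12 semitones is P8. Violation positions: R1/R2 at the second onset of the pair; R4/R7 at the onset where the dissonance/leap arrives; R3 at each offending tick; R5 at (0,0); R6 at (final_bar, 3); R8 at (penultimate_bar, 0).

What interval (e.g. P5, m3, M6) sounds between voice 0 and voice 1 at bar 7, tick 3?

voice 0=E3 voice 1=E4 -> P8

P8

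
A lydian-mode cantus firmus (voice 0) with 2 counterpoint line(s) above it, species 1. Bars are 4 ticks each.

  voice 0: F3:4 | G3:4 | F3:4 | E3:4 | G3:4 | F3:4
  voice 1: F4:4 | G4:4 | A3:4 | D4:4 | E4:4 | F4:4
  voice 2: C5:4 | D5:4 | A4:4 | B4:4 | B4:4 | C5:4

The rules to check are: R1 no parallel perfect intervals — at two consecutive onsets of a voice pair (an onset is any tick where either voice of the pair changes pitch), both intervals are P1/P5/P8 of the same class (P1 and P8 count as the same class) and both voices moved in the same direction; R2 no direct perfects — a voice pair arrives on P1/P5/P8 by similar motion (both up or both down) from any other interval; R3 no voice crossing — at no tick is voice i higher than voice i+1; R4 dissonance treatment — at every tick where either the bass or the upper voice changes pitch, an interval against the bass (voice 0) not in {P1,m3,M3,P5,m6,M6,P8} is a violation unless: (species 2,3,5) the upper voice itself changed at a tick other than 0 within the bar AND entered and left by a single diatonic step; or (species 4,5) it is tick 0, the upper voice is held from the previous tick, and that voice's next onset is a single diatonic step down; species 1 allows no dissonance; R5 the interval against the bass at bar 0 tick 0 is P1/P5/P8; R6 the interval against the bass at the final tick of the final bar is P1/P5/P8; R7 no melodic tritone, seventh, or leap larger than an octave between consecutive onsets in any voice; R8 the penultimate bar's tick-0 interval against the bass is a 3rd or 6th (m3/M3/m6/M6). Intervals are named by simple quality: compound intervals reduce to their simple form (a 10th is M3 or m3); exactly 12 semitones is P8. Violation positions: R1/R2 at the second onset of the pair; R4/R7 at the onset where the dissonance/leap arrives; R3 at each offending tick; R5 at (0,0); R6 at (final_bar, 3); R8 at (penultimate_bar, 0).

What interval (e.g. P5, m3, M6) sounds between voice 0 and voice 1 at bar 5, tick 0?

P8

voice 0=F3 voice 1=F4 -> P8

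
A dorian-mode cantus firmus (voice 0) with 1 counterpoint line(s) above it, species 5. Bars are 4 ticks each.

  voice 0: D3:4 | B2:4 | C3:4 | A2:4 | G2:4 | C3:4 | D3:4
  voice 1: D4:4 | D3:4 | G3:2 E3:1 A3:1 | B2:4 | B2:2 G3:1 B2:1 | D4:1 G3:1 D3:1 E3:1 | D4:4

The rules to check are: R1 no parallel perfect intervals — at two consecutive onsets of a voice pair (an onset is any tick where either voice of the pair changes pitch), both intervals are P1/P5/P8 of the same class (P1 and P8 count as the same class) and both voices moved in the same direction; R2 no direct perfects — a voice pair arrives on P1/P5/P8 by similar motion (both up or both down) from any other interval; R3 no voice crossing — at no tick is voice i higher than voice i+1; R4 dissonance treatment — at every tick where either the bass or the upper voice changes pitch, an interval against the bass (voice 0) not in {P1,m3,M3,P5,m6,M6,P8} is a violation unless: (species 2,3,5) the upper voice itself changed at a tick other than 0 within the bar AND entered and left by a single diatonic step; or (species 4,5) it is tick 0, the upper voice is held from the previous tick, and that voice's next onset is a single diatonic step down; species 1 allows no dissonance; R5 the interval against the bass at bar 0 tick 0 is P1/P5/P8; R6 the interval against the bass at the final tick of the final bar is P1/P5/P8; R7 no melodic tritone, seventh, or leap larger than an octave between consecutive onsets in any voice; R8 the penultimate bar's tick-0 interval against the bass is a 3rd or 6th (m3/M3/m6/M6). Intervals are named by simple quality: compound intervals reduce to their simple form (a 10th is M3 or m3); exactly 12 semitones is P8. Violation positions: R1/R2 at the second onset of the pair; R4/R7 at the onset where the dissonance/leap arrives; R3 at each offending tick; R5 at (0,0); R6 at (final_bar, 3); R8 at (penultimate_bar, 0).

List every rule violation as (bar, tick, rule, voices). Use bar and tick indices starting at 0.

(2, 0, R2, (0, 1))
(3, 0, R4, (0, 1))
(3, 0, R7, (1,))
(5, 0, R4, (0, 1))
(5, 0, R7, (1,))
(5, 0, R8, (0, 1))
(5, 2, R4, (0, 1))
(6, 0, R2, (0, 1))
(6, 0, R7, (1,))

bar 0: v0=D3 v1=D4 downbeat P8
bar 1: v0=B2 v1=D3 downbeat m3
bar 2: v0=C3 v1=G3 downbeat P5
bar 3: v0=A2 v1=B2 downbeat M2
bar 4: v0=G2 v1=B2 downbeat M3
bar 5: v0=C3 v1=D4 downbeat M2
bar 6: v0=D3 v1=D4 downbeat P8
  -> R2 @ bar 2 tick 0 v(0, 1): B2/D3 m3 -> C3/G3 P5 similar
  -> R4 @ bar 3 tick 0 v(0, 1): A2/B2 M2 untreated
  -> R7 @ bar 3 tick 0 v(1,): A3->B2 leap 10st
  -> R4 @ bar 5 tick 0 v(0, 1): C3/D4 M2 untreated
  -> R7 @ bar 5 tick 0 v(1,): B2->D4 leap 15st
  -> R8 @ bar 5 tick 0 v(0, 1): penult M2 not 3rd/6th
  -> R4 @ bar 5 tick 2 v(0, 1): C3/D3 M2 untreated
  -> R2 @ bar 6 tick 0 v(0, 1): C3/E3 M3 -> D3/D4 P8 similar
  -> R7 @ bar 6 tick 0 v(1,): E3->D4 leap 10st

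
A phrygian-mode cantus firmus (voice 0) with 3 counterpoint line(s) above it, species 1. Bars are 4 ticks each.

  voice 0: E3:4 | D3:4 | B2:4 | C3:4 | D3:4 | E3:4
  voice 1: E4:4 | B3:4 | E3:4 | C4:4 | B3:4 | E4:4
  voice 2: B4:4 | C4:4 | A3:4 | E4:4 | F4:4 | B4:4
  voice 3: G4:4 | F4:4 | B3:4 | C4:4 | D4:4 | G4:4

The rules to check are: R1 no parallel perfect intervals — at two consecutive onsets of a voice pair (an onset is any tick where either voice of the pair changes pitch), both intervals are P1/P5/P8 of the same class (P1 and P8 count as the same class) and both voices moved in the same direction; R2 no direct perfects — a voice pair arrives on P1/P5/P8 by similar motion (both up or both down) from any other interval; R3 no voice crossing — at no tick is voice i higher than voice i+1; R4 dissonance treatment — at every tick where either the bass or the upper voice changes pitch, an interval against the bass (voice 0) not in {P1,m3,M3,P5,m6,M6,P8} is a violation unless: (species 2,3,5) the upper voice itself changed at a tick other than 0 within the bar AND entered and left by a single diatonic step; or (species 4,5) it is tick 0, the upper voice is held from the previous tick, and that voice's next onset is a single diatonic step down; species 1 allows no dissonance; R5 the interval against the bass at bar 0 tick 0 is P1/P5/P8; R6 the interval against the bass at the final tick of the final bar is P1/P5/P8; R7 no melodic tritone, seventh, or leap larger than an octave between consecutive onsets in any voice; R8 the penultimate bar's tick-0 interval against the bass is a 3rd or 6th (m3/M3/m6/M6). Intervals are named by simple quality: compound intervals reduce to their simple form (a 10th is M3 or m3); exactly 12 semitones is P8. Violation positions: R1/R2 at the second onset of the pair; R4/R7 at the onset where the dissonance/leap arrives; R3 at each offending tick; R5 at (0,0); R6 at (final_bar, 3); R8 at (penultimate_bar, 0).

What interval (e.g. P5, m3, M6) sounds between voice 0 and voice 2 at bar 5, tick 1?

P5

voice 0=E3 voice 2=B4 -> P5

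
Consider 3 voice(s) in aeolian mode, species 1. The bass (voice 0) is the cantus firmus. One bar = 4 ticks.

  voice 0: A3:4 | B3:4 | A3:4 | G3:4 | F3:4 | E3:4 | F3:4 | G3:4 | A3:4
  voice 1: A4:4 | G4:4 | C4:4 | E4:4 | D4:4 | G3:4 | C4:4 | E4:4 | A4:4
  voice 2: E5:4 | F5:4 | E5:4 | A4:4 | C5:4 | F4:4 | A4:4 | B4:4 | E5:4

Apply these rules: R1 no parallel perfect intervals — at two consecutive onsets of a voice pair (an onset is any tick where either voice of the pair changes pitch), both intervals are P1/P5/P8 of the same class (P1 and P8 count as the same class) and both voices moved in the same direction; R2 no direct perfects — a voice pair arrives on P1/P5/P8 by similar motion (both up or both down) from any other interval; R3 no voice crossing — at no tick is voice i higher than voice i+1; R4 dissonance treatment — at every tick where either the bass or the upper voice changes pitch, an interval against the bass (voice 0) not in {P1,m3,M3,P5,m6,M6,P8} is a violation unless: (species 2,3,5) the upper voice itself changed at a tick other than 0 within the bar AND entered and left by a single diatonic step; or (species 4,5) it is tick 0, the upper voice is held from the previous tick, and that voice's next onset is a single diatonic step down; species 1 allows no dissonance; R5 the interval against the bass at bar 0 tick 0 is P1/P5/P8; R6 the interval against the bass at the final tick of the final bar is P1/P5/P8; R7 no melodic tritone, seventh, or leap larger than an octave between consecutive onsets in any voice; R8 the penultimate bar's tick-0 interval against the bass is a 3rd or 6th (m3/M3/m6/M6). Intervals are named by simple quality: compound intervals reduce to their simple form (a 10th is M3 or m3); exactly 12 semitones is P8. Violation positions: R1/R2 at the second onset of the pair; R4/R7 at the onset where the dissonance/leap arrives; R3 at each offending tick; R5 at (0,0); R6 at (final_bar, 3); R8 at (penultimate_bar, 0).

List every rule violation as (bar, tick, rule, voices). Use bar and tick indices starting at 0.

bar 0: v0=A3 v1=A4 v2=E5 downbeat P5
bar 1: v0=B3 v1=G4 v2=F5 downbeat TT
bar 2: v0=A3 v1=C4 v2=E5 downbeat P5
bar 3: v0=G3 v1=E4 v2=A4 downbeat M2
bar 4: v0=F3 v1=D4 v2=C5 downbeat P5
bar 5: v0=E3 v1=G3 v2=F4 downbeat m2
bar 6: v0=F3 v1=C4 v2=A4 downbeat M3
bar 7: v0=G3 v1=E4 v2=B4 downbeat M3
bar 8: v0=A3 v1=A4 v2=E5 downbeat P5
  -> R4 @ bar 1 tick 0 v(0, 2): B3/F5 TT untreated
  -> R2 @ bar 2 tick 0 v(0, 2): B3/F5 TT -> A3/E5 P5 similar
  -> R4 @ bar 3 tick 0 v(0, 2): G3/A4 M2 untreated
  -> R4 @ bar 5 tick 0 v(0, 2): E3/F4 m2 untreated
  -> R2 @ bar 6 tick 0 v(0, 1): E3/G3 m3 -> F3/C4 P5 similar
  -> R2 @ bar 7 tick 0 v(1, 2): C4/A4 M6 -> E4/B4 P5 similar
  -> R1 @ bar 8 tick 0 v(1, 2): E4/B4 P5 -> A4/E5 P5 similar
  -> R2 @ bar 8 tick 0 v(0, 1): G3/E4 M6 -> A3/A4 P8 similar
  -> R2 @ bar 8 tick 0 v(0, 2): G3/B4 M3 -> A3/E5 P5 similar

(1, 0, R4, (0, 2))
(2, 0, R2, (0, 2))
(3, 0, R4, (0, 2))
(5, 0, R4, (0, 2))
(6, 0, R2, (0, 1))
(7, 0, R2, (1, 2))
(8, 0, R1, (1, 2))
(8, 0, R2, (0, 1))
(8, 0, R2, (0, 2))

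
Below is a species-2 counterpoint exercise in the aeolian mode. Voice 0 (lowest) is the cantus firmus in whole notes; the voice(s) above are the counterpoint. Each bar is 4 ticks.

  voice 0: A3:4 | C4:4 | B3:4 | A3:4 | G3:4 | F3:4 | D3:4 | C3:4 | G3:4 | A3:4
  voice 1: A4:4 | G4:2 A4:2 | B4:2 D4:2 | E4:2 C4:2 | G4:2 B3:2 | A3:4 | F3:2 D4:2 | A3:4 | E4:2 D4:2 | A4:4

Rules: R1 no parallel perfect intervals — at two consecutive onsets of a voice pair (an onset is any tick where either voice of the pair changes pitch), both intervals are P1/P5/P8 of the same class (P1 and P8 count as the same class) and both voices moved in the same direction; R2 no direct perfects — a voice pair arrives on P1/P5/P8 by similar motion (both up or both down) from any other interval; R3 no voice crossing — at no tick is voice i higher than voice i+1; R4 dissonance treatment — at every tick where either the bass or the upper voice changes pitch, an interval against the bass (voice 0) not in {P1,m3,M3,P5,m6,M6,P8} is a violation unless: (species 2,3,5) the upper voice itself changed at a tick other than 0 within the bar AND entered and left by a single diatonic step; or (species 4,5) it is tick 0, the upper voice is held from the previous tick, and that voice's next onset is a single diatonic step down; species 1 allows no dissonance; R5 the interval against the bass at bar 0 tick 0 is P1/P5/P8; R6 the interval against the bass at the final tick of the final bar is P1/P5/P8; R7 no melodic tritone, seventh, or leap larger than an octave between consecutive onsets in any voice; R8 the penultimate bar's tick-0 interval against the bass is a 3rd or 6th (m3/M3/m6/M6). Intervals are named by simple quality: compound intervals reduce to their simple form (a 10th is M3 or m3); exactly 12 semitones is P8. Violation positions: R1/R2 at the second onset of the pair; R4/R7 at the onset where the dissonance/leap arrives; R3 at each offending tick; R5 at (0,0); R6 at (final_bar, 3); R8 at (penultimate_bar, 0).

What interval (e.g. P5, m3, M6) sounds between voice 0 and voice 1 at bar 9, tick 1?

voice 0=A3 voice 1=A4 -> P8

P8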